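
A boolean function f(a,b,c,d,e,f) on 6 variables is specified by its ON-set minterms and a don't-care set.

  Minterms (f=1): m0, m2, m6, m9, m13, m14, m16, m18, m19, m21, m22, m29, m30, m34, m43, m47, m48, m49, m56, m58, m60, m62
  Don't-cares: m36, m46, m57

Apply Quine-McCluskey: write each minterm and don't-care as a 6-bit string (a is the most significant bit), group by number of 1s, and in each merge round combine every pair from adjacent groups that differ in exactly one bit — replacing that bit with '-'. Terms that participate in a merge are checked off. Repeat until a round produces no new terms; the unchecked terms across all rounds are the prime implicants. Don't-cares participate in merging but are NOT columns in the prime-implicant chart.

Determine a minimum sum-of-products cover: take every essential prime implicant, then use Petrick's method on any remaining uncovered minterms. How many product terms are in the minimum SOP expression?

9

Round 0: 000000✓ 000010✓ 000110✓ 001001✓ 001101✓ 001110✓ 010000✓ 010010✓ 010011✓ 010101✓ 010110✓ 011101✓ 011110✓ 100010✓ 100100 101011✓ 101110✓ 101111✓ 110000✓ 110001✓ 111000✓ 111001✓ 111010✓ 111100✓ 111110✓
Round 1: -00010 -01110✓ -10000 -11110✓ 0-0000✓ 0-0010✓ 0-0110✓ 0-1101 0-1110✓ 00-110✓ 000-10✓ 0000-0✓ 001-01 01-101 01-110✓ 010-10✓ 0100-0✓ 01001- 1-1110✓ 101-11 10111- 11-000✓ 11-001✓ 11000-✓ 111-00✓ 111-10✓ 1110-0✓ 11100-✓ 1111-0✓
Round 2: --1110 0--110 0-0-10 0-00-0 11-00- 111--0
PIs = {--1110, -00010, -10000, 0--110, 0-0-10, 0-00-0, 0-1101, 001-01, 01-101, 01001-, 100100, 101-11, 10111-, 11-00-, 111--0}
Coverage chart:
  m0: 0-00-0 ←essential
  m2: -00010,0-0-10,0-00-0
  m6: 0--110,0-0-10
  m9: 001-01 ←essential
  m13: 0-1101,001-01
  m14: --1110,0--110
  m16: -10000,0-00-0
  m18: 0-0-10,0-00-0,01001-
  m19: 01001- ←essential
  m21: 01-101 ←essential
  m22: 0--110,0-0-10
  m29: 0-1101,01-101
  m30: --1110,0--110
  m34: -00010 ←essential
  m43: 101-11 ←essential
  m47: 101-11,10111-
  m48: -10000,11-00-
  m49: 11-00- ←essential
  m56: 11-00-,111--0
  m58: 111--0 ←essential
  m60: 111--0 ←essential
  m62: --1110,111--0
Essential: -00010, 0-00-0, 001-01, 01-101, 01001-, 101-11, 11-00-, 111--0
Petrick residual → 0--110
Min cover (9 terms): b'c'd'ef' + a'def' + a'c'd'f' + a'b'ce'f + a'bde'f + a'bc'd'e + ab'cef + abd'e' + abcf'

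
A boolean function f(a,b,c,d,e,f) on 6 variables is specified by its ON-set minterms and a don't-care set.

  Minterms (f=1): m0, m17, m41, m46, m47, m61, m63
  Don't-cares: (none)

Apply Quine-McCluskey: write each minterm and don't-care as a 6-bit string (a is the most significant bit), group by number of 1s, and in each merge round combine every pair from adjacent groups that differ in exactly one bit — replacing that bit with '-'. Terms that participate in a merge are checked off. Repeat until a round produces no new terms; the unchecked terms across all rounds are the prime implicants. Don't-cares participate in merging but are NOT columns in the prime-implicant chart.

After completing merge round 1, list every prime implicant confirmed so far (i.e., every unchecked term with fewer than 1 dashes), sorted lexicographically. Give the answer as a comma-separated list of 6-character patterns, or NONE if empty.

[col 0] 000000, 010001, 101001, 101110*, 101111*, 111101*, 111111*
[col 1] 1-1111, 10111-, 1111-1
Prime implicants: 000000, 010001, 1-1111, 101001, 10111-, 1111-1

000000, 010001, 101001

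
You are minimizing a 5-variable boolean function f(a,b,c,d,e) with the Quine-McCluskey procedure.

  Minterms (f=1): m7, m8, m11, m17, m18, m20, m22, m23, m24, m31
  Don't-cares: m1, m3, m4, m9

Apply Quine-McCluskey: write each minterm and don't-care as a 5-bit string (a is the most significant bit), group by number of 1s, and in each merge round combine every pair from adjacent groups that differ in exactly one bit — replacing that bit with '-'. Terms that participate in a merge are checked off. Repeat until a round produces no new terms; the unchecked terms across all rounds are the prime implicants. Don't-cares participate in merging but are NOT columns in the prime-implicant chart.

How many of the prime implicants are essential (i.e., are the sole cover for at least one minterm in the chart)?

5

size-2^0 implicants → 00001(✓)  00011(✓)  00100(✓)  00111(✓)  01000(✓)  01001(✓)  01011(✓)  10001(✓)  10010(✓)  10100(✓)  10110(✓)  10111(✓)  11000(✓)  11111(✓)
size-2^1 implicants → -0001  -0100  -0111  -1000  0-001(✓)  0-011(✓)  00-11  000-1(✓)  010-1(✓)  0100-  1-111  10-10  101-0  1011-
size-2^2 implicants → 0-0-1
Unchecked terms (primes): -0001, -0100, -0111, -1000, 0-0-1, 00-11, 0100-, 1-111, 10-10, 101-0, 1011-
Minterm coverage:
  m7 ⊆ -0111,00-11
  m8 ⊆ -1000,0100-
  m11 ⊆ 0-0-1 [E]
  m17 ⊆ -0001 [E]
  m18 ⊆ 10-10 [E]
  m20 ⊆ -0100,101-0
  m22 ⊆ 10-10,101-0,1011-
  m23 ⊆ -0111,1-111,1011-
  m24 ⊆ -1000 [E]
  m31 ⊆ 1-111 [E]
E = {-0001, -1000, 0-0-1, 1-111, 10-10}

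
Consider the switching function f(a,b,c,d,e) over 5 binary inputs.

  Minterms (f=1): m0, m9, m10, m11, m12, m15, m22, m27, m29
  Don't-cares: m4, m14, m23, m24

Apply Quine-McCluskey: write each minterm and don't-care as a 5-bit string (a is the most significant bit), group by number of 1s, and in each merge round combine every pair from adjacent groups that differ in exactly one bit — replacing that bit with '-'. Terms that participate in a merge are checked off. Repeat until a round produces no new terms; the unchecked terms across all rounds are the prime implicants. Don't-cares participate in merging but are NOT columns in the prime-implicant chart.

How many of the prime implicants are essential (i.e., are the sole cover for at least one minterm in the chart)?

6

[col 0] 00000*, 00100*, 01001*, 01010*, 01011*, 01100*, 01110*, 01111*, 10110*, 10111*, 11000, 11011*, 11101
[col 1] -1011, 0-100, 00-00, 01-10*, 01-11*, 010-1, 0101-*, 011-0, 0111-*, 1011-
[col 2] 01-1-
Prime implicants: -1011, 0-100, 00-00, 01-1-, 010-1, 011-0, 1011-, 11000, 11101
PI chart (minterm → PIs covering it):
  0 | 00-00  (sole → essential)
  9 | 010-1  (sole → essential)
  10 | 01-1-  (sole → essential)
  11 | -1011,01-1-,010-1
  12 | 0-100,011-0
  15 | 01-1-  (sole → essential)
  22 | 1011-  (sole → essential)
  27 | -1011  (sole → essential)
  29 | 11101  (sole → essential)
Essential prime implicants: -1011, 00-00, 01-1-, 010-1, 1011-, 11101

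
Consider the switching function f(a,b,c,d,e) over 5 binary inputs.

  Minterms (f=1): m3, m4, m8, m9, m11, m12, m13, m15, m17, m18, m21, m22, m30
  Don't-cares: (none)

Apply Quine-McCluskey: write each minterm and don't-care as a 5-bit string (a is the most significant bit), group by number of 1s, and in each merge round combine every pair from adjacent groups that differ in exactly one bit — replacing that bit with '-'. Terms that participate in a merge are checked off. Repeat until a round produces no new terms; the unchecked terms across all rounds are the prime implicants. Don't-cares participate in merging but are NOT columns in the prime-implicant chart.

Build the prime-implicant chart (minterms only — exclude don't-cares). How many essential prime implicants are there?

7

size-2^0 implicants → 00011(✓)  00100(✓)  01000(✓)  01001(✓)  01011(✓)  01100(✓)  01101(✓)  01111(✓)  10001(✓)  10010(✓)  10101(✓)  10110(✓)  11110(✓)
size-2^1 implicants → 0-011  0-100  01-00(✓)  01-01(✓)  01-11(✓)  010-1(✓)  0100-(✓)  011-1(✓)  0110-(✓)  1-110  10-01  10-10
size-2^2 implicants → 01--1  01-0-
Unchecked terms (primes): 0-011, 0-100, 01--1, 01-0-, 1-110, 10-01, 10-10
Minterm coverage:
  m3 ⊆ 0-011 [E]
  m4 ⊆ 0-100 [E]
  m8 ⊆ 01-0- [E]
  m9 ⊆ 01--1,01-0-
  m11 ⊆ 0-011,01--1
  m12 ⊆ 0-100,01-0-
  m13 ⊆ 01--1,01-0-
  m15 ⊆ 01--1 [E]
  m17 ⊆ 10-01 [E]
  m18 ⊆ 10-10 [E]
  m21 ⊆ 10-01 [E]
  m22 ⊆ 1-110,10-10
  m30 ⊆ 1-110 [E]
E = {0-011, 0-100, 01--1, 01-0-, 1-110, 10-01, 10-10}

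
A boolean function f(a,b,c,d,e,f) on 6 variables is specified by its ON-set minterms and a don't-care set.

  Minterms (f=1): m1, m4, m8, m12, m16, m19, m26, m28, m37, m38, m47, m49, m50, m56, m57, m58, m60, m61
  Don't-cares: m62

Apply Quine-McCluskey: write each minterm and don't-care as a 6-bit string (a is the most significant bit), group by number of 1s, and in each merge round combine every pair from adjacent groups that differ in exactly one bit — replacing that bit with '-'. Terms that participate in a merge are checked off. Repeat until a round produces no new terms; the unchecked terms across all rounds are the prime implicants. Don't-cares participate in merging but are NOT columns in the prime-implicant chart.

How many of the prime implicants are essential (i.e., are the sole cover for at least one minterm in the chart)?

12

Round 0: 000001 000100✓ 001000✓ 001100✓ 010000 010011 011010✓ 011100✓ 100101 100110 101111 110001✓ 110010✓ 111000✓ 111001✓ 111010✓ 111100✓ 111101✓ 111110✓
Round 1: -11010 -11100 0-1100 00-100 001-00 11-001 11-010 111-00✓ 111-01✓ 111-10✓ 1110-0✓ 11100-✓ 1111-0✓ 11110-✓
Round 2: 111--0 111-0-
PIs = {-11010, -11100, 0-1100, 00-100, 000001, 001-00, 010000, 010011, 100101, 100110, 101111, 11-001, 11-010, 111--0, 111-0-}
Coverage chart:
  m1: 000001 ←essential
  m4: 00-100 ←essential
  m8: 001-00 ←essential
  m12: 0-1100,00-100,001-00
  m16: 010000 ←essential
  m19: 010011 ←essential
  m26: -11010 ←essential
  m28: -11100,0-1100
  m37: 100101 ←essential
  m38: 100110 ←essential
  m47: 101111 ←essential
  m49: 11-001 ←essential
  m50: 11-010 ←essential
  m56: 111--0,111-0-
  m57: 11-001,111-0-
  m58: -11010,11-010,111--0
  m60: -11100,111--0,111-0-
  m61: 111-0- ←essential
Essential: -11010, 00-100, 000001, 001-00, 010000, 010011, 100101, 100110, 101111, 11-001, 11-010, 111-0-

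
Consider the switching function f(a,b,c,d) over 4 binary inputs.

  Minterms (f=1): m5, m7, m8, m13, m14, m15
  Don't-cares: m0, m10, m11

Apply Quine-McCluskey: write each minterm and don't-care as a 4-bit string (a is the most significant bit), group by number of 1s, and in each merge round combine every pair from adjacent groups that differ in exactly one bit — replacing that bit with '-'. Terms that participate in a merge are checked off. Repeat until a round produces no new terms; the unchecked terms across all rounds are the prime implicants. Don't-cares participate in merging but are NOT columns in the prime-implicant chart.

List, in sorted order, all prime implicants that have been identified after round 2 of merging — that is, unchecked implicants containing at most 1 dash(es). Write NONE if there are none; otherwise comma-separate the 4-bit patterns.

-000, 10-0

size-2^0 implicants → 0000(✓)  0101(✓)  0111(✓)  1000(✓)  1010(✓)  1011(✓)  1101(✓)  1110(✓)  1111(✓)
size-2^1 implicants → -000  -101(✓)  -111(✓)  01-1(✓)  1-10(✓)  1-11(✓)  10-0  101-(✓)  11-1(✓)  111-(✓)
size-2^2 implicants → -1-1  1-1-
Unchecked terms (primes): -000, -1-1, 1-1-, 10-0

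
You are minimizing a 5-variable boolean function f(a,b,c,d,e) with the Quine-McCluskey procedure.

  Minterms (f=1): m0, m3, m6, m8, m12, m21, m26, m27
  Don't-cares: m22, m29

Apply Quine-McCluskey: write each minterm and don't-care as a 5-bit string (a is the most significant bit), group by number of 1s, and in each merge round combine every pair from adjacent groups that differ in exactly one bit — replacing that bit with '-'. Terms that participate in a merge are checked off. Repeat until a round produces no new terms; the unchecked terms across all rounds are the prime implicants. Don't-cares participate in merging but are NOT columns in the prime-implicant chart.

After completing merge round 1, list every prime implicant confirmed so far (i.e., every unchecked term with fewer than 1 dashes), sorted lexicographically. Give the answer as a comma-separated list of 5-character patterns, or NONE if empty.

Round 0: 00000✓ 00011 00110✓ 01000✓ 01100✓ 10101✓ 10110✓ 11010✓ 11011✓ 11101✓
Round 1: -0110 0-000 01-00 1-101 1101-
PIs = {-0110, 0-000, 00011, 01-00, 1-101, 1101-}

00011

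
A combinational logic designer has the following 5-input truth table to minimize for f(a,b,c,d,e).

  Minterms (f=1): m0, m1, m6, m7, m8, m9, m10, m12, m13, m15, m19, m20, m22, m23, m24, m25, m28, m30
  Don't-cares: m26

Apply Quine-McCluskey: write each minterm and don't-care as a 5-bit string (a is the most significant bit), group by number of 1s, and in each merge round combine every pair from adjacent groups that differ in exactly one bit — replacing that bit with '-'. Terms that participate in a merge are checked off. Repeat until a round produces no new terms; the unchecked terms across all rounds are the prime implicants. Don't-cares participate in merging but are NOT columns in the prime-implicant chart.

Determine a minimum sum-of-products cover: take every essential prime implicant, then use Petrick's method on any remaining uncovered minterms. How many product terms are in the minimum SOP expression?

[col 0] 00000*, 00001*, 00110*, 00111*, 01000*, 01001*, 01010*, 01100*, 01101*, 01111*, 10011*, 10100*, 10110*, 10111*, 11000*, 11001*, 11010*, 11100*, 11110*
[col 1] -0110*, -0111*, -1000*, -1001*, -1010*, -1100*, 0-000*, 0-001*, 0-111, 0000-*, 0011-*, 01-00*, 01-01*, 010-0*, 0100-*, 011-1, 0110-*, 1-100*, 1-110*, 10-11, 101-0*, 1011-*, 11-00*, 11-10*, 110-0*, 1100-*, 111-0*
[col 2] -011-, -1-00, -10-0, -100-, 0-00-, 01-0-, 1-1-0, 11--0
Prime implicants: -011-, -1-00, -10-0, -100-, 0-00-, 0-111, 01-0-, 011-1, 1-1-0, 10-11, 11--0
PI chart (minterm → PIs covering it):
  0 | 0-00-  (sole → essential)
  1 | 0-00-  (sole → essential)
  6 | -011-  (sole → essential)
  7 | -011-,0-111
  8 | -1-00,-10-0,-100-,0-00-,01-0-
  9 | -100-,0-00-,01-0-
  10 | -10-0  (sole → essential)
  12 | -1-00,01-0-
  13 | 01-0-,011-1
  15 | 0-111,011-1
  19 | 10-11  (sole → essential)
  20 | 1-1-0  (sole → essential)
  22 | -011-,1-1-0
  23 | -011-,10-11
  24 | -1-00,-10-0,-100-,11--0
  25 | -100-  (sole → essential)
  28 | -1-00,1-1-0,11--0
  30 | 1-1-0,11--0
Essential prime implicants: -011-, -10-0, -100-, 0-00-, 1-1-0, 10-11
Petrick residual → -1-00, 011-1
Minimum SOP uses 8 PIs: b'cd + bd'e' + bc'e' + bc'd' + a'c'd' + a'bce + ace' + ab'de

8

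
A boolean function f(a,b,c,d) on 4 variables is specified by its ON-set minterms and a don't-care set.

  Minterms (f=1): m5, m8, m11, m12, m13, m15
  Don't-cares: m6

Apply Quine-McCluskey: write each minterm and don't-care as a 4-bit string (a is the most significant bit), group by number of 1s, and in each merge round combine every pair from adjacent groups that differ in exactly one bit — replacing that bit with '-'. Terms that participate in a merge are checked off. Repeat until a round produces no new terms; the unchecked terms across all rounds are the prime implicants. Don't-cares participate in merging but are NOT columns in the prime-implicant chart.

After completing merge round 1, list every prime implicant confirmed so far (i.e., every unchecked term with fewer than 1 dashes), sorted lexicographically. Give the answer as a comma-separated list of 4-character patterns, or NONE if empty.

Round 0: 0101✓ 0110 1000✓ 1011✓ 1100✓ 1101✓ 1111✓
Round 1: -101 1-00 1-11 11-1 110-
PIs = {-101, 0110, 1-00, 1-11, 11-1, 110-}

0110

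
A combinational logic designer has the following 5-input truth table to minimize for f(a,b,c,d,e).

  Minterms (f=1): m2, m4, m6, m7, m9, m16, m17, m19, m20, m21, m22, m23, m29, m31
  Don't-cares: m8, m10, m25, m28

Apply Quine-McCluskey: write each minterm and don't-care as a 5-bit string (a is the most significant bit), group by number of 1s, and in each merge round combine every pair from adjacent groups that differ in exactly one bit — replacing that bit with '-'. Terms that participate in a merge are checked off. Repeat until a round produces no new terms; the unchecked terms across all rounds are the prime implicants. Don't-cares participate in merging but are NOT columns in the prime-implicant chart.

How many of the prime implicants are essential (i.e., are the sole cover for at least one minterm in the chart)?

Round 0: 00010✓ 00100✓ 00110✓ 00111✓ 01000✓ 01001✓ 01010✓ 10000✓ 10001✓ 10011✓ 10100✓ 10101✓ 10110✓ 10111✓ 11001✓ 11100✓ 11101✓ 11111✓
Round 1: -0100✓ -0110✓ -0111✓ -1001 0-010 00-10 001-0✓ 0011-✓ 010-0 0100- 1-001✓ 1-100✓ 1-101✓ 1-111✓ 10-00✓ 10-01✓ 10-11✓ 100-1✓ 1000-✓ 101-0✓ 101-1✓ 1010-✓ 1011-✓ 11-01✓ 111-1✓ 1110-✓
Round 2: -01-0 -011- 1--01 1-1-1 1-10- 10--1 10-0- 101--
PIs = {-01-0, -011-, -1001, 0-010, 00-10, 010-0, 0100-, 1--01, 1-1-1, 1-10-, 10--1, 10-0-, 101--}
Coverage chart:
  m2: 0-010,00-10
  m4: -01-0 ←essential
  m6: -01-0,-011-,00-10
  m7: -011- ←essential
  m9: -1001,0100-
  m16: 10-0- ←essential
  m17: 1--01,10--1,10-0-
  m19: 10--1 ←essential
  m20: -01-0,1-10-,10-0-,101--
  m21: 1--01,1-1-1,1-10-,10--1,10-0-,101--
  m22: -01-0,-011-,101--
  m23: -011-,1-1-1,10--1,101--
  m29: 1--01,1-1-1,1-10-
  m31: 1-1-1 ←essential
Essential: -01-0, -011-, 1-1-1, 10--1, 10-0-

5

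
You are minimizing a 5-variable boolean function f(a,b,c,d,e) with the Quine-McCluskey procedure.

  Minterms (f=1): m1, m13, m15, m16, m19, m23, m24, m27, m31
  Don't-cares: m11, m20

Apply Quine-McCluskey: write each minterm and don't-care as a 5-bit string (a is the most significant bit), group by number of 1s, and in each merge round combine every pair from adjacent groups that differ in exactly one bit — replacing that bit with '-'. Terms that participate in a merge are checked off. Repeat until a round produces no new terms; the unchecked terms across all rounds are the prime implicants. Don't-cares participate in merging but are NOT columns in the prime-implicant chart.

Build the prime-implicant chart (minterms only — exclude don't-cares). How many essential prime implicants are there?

size-2^0 implicants → 00001  01011(✓)  01101(✓)  01111(✓)  10000(✓)  10011(✓)  10100(✓)  10111(✓)  11000(✓)  11011(✓)  11111(✓)
size-2^1 implicants → -1011(✓)  -1111(✓)  01-11(✓)  011-1  1-000  1-011(✓)  1-111(✓)  10-00  10-11(✓)  11-11(✓)
size-2^2 implicants → -1-11  1--11
Unchecked terms (primes): -1-11, 00001, 011-1, 1--11, 1-000, 10-00
Minterm coverage:
  m1 ⊆ 00001 [E]
  m13 ⊆ 011-1 [E]
  m15 ⊆ -1-11,011-1
  m16 ⊆ 1-000,10-00
  m19 ⊆ 1--11 [E]
  m23 ⊆ 1--11 [E]
  m24 ⊆ 1-000 [E]
  m27 ⊆ -1-11,1--11
  m31 ⊆ -1-11,1--11
E = {00001, 011-1, 1--11, 1-000}

4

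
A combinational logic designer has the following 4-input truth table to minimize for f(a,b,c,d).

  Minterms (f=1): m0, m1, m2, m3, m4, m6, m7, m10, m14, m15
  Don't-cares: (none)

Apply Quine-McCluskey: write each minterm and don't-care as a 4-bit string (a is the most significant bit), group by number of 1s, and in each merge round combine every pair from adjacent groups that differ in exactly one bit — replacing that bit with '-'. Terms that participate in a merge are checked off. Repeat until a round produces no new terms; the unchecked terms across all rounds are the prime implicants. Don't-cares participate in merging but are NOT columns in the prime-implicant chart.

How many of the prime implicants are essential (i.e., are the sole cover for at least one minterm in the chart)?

[col 0] 0000*, 0001*, 0010*, 0011*, 0100*, 0110*, 0111*, 1010*, 1110*, 1111*
[col 1] -010*, -110*, -111*, 0-00*, 0-10*, 0-11*, 00-0*, 00-1*, 000-*, 001-*, 01-0*, 011-*, 1-10*, 111-*
[col 2] --10, -11-, 0--0, 0-1-, 00--
Prime implicants: --10, -11-, 0--0, 0-1-, 00--
PI chart (minterm → PIs covering it):
  0 | 0--0,00--
  1 | 00--  (sole → essential)
  2 | --10,0--0,0-1-,00--
  3 | 0-1-,00--
  4 | 0--0  (sole → essential)
  6 | --10,-11-,0--0,0-1-
  7 | -11-,0-1-
  10 | --10  (sole → essential)
  14 | --10,-11-
  15 | -11-  (sole → essential)
Essential prime implicants: --10, -11-, 0--0, 00--

4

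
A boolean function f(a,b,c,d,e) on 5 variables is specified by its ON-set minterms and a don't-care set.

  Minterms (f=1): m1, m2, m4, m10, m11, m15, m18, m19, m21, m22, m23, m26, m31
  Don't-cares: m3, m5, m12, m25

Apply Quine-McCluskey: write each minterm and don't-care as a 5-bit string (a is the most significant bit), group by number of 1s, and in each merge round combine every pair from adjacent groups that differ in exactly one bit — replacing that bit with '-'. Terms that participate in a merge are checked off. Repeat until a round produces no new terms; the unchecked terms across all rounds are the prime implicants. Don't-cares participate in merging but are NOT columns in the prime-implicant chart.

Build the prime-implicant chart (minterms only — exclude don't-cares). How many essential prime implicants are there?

Round 0: 00001✓ 00010✓ 00011✓ 00100✓ 00101✓ 01010✓ 01011✓ 01100✓ 01111✓ 10010✓ 10011✓ 10101✓ 10110✓ 10111✓ 11001 11010✓ 11111✓
Round 1: -0010✓ -0011✓ -0101 -1010✓ -1111 0-010✓ 0-011✓ 0-100 00-01 000-1 0001-✓ 0010- 01-11 0101-✓ 1-010✓ 1-111 10-10✓ 10-11✓ 1001-✓ 101-1 1011-✓
Round 2: --010 -001- 0-01- 10-1-
PIs = {--010, -001-, -0101, -1111, 0-01-, 0-100, 00-01, 000-1, 0010-, 01-11, 1-111, 10-1-, 101-1, 11001}
Coverage chart:
  m1: 00-01,000-1
  m2: --010,-001-,0-01-
  m4: 0-100,0010-
  m10: --010,0-01-
  m11: 0-01-,01-11
  m15: -1111,01-11
  m18: --010,-001-,10-1-
  m19: -001-,10-1-
  m21: -0101,101-1
  m22: 10-1- ←essential
  m23: 1-111,10-1-,101-1
  m26: --010 ←essential
  m31: -1111,1-111
Essential: --010, 10-1-

2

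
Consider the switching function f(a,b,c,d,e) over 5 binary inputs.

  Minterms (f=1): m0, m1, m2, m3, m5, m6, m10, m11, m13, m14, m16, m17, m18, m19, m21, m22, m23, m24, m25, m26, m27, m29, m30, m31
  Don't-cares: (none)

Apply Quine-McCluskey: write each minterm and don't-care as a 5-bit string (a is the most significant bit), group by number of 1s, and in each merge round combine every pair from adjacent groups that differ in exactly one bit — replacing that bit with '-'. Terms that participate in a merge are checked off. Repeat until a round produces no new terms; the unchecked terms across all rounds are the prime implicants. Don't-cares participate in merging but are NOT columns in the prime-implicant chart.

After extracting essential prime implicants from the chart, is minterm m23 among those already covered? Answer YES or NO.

Round 0: 00000✓ 00001✓ 00010✓ 00011✓ 00101✓ 00110✓ 01010✓ 01011✓ 01101✓ 01110✓ 10000✓ 10001✓ 10010✓ 10011✓ 10101✓ 10110✓ 10111✓ 11000✓ 11001✓ 11010✓ 11011✓ 11101✓ 11110✓ 11111✓
Round 1: -0000✓ -0001✓ -0010✓ -0011✓ -0101✓ -0110✓ -1010✓ -1011✓ -1101✓ -1110✓ 0-010✓ 0-011✓ 0-101✓ 0-110✓ 00-01✓ 00-10✓ 000-0✓ 000-1✓ 0000-✓ 0001-✓ 01-10✓ 0101-✓ 1-000✓ 1-001✓ 1-010✓ 1-011✓ 1-101✓ 1-110✓ 1-111✓ 10-01✓ 10-10✓ 10-11✓ 100-0✓ 100-1✓ 1000-✓ 1001-✓ 101-1✓ 1011-✓ 11-01✓ 11-10✓ 11-11✓ 110-0✓ 110-1✓ 1100-✓ 1101-✓ 111-1✓ 1111-✓
Round 2: --010✓ --011✓ --101 --110✓ -0-01 -0-10✓ -00-0✓ -00-1✓ -000-✓ -001-✓ -1-10✓ -101-✓ 0--10✓ 0-01-✓ 000--✓ 1--01✓ 1--10✓ 1--11✓ 1-0-0✓ 1-0-1✓ 1-00-✓ 1-01-✓ 1-1-1✓ 1-11-✓ 10--1✓ 10-1-✓ 100--✓ 11--1✓ 11-1-✓ 110--✓
Round 3: ---10 --01- -00-- 1---1 1--1- 1-0--
PIs = {---10, --01-, --101, -0-01, -00--, 1---1, 1--1-, 1-0--}
Coverage chart:
  m0: -00-- ←essential
  m1: -0-01,-00--
  m2: ---10,--01-,-00--
  m3: --01-,-00--
  m5: --101,-0-01
  m6: ---10 ←essential
  m10: ---10,--01-
  m11: --01- ←essential
  m13: --101 ←essential
  m14: ---10 ←essential
  m16: -00--,1-0--
  m17: -0-01,-00--,1---1,1-0--
  m18: ---10,--01-,-00--,1--1-,1-0--
  m19: --01-,-00--,1---1,1--1-,1-0--
  m21: --101,-0-01,1---1
  m22: ---10,1--1-
  m23: 1---1,1--1-
  m24: 1-0-- ←essential
  m25: 1---1,1-0--
  m26: ---10,--01-,1--1-,1-0--
  m27: --01-,1---1,1--1-,1-0--
  m29: --101,1---1
  m30: ---10,1--1-
  m31: 1---1,1--1-
Essential: ---10, --01-, --101, -00--, 1-0--

NO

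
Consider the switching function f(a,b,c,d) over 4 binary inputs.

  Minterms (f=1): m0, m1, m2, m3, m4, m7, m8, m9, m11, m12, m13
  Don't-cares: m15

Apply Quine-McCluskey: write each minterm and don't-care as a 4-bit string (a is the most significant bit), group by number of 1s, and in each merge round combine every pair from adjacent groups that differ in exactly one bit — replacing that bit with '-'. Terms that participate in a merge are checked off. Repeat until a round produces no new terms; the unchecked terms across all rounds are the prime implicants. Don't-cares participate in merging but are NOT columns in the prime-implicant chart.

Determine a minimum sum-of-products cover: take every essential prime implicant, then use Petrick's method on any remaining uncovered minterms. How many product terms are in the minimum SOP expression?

4

size-2^0 implicants → 0000(✓)  0001(✓)  0010(✓)  0011(✓)  0100(✓)  0111(✓)  1000(✓)  1001(✓)  1011(✓)  1100(✓)  1101(✓)  1111(✓)
size-2^1 implicants → -000(✓)  -001(✓)  -011(✓)  -100(✓)  -111(✓)  0-00(✓)  0-11(✓)  00-0(✓)  00-1(✓)  000-(✓)  001-(✓)  1-00(✓)  1-01(✓)  1-11(✓)  10-1(✓)  100-(✓)  11-1(✓)  110-(✓)
size-2^2 implicants → --00  --11  -0-1  -00-  00--  1--1  1-0-
Unchecked terms (primes): --00, --11, -0-1, -00-, 00--, 1--1, 1-0-
Minterm coverage:
  m0 ⊆ --00,-00-,00--
  m1 ⊆ -0-1,-00-,00--
  m2 ⊆ 00-- [E]
  m3 ⊆ --11,-0-1,00--
  m4 ⊆ --00 [E]
  m7 ⊆ --11 [E]
  m8 ⊆ --00,-00-,1-0-
  m9 ⊆ -0-1,-00-,1--1,1-0-
  m11 ⊆ --11,-0-1,1--1
  m12 ⊆ --00,1-0-
  m13 ⊆ 1--1,1-0-
E = {--00, --11, 00--}
Petrick residual → 1--1
Cover = c'd' + cd + a'b' + ad  |cover|=4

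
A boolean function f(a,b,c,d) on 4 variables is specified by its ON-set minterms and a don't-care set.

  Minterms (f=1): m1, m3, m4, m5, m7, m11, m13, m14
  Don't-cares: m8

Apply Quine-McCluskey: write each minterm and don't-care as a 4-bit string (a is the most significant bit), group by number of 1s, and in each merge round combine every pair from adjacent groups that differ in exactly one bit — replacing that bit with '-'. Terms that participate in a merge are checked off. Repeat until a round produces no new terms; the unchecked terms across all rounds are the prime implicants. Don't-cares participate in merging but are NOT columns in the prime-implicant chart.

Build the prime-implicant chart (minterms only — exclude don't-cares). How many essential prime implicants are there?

Round 0: 0001✓ 0011✓ 0100✓ 0101✓ 0111✓ 1000 1011✓ 1101✓ 1110
Round 1: -011 -101 0-01✓ 0-11✓ 00-1✓ 01-1✓ 010-
Round 2: 0--1
PIs = {-011, -101, 0--1, 010-, 1000, 1110}
Coverage chart:
  m1: 0--1 ←essential
  m3: -011,0--1
  m4: 010- ←essential
  m5: -101,0--1,010-
  m7: 0--1 ←essential
  m11: -011 ←essential
  m13: -101 ←essential
  m14: 1110 ←essential
Essential: -011, -101, 0--1, 010-, 1110

5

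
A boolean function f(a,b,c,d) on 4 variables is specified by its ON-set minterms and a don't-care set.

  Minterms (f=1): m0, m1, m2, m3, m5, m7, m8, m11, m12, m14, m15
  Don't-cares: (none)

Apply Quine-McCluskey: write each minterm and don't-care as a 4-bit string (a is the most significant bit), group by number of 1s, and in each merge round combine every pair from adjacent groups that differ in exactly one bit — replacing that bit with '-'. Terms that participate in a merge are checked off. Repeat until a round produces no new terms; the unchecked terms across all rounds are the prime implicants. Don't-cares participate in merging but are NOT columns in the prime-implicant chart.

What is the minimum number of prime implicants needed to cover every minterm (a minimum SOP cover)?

Round 0: 0000✓ 0001✓ 0010✓ 0011✓ 0101✓ 0111✓ 1000✓ 1011✓ 1100✓ 1110✓ 1111✓
Round 1: -000 -011✓ -111✓ 0-01✓ 0-11✓ 00-0✓ 00-1✓ 000-✓ 001-✓ 01-1✓ 1-00 1-11✓ 11-0 111-
Round 2: --11 0--1 00--
PIs = {--11, -000, 0--1, 00--, 1-00, 11-0, 111-}
Coverage chart:
  m0: -000,00--
  m1: 0--1,00--
  m2: 00-- ←essential
  m3: --11,0--1,00--
  m5: 0--1 ←essential
  m7: --11,0--1
  m8: -000,1-00
  m11: --11 ←essential
  m12: 1-00,11-0
  m14: 11-0,111-
  m15: --11,111-
Essential: --11, 0--1, 00--
Petrick residual → -000, 11-0
Min cover (5 terms): cd + b'c'd' + a'd + a'b' + abd'

5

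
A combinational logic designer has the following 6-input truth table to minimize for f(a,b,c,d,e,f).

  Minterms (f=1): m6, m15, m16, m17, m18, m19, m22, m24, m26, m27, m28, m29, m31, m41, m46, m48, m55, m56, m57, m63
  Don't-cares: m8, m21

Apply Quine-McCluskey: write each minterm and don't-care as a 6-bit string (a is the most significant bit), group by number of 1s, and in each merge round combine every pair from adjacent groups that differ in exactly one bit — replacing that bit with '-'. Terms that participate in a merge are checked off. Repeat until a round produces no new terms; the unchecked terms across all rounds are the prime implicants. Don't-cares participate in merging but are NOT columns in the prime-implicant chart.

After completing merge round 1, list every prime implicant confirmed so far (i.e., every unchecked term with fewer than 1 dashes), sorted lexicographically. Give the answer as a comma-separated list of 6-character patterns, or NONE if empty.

Round 0: 000110✓ 001000✓ 001111✓ 010000✓ 010001✓ 010010✓ 010011✓ 010101✓ 010110✓ 011000✓ 011010✓ 011011✓ 011100✓ 011101✓ 011111✓ 101001✓ 101110 110000✓ 110111✓ 111000✓ 111001✓ 111111✓
Round 1: -10000✓ -11000✓ -11111 0-0110 0-1000 0-1111 01-000✓ 01-010✓ 01-011✓ 01-101 010-01 010-10 0100-0✓ 0100-1✓ 01000-✓ 01001-✓ 011-00 011-11 0110-0✓ 01101-✓ 0111-1 01110- 1-1001 11-000✓ 11-111 11100-
Round 2: -1-000 01-0-0 01-01- 0100--
PIs = {-1-000, -11111, 0-0110, 0-1000, 0-1111, 01-0-0, 01-01-, 01-101, 010-01, 010-10, 0100--, 011-00, 011-11, 0111-1, 01110-, 1-1001, 101110, 11-111, 11100-}

101110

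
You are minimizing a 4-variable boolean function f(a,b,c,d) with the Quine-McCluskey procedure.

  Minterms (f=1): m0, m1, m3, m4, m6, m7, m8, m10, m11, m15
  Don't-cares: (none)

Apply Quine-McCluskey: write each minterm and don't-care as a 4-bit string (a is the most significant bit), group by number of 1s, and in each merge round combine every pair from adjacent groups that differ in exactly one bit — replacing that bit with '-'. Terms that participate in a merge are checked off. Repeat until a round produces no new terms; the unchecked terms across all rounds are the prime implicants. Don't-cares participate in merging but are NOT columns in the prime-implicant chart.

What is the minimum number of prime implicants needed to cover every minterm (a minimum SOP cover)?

4

Round 0: 0000✓ 0001✓ 0011✓ 0100✓ 0110✓ 0111✓ 1000✓ 1010✓ 1011✓ 1111✓
Round 1: -000 -011✓ -111✓ 0-00 0-11✓ 00-1 000- 01-0 011- 1-11✓ 10-0 101-
Round 2: --11
PIs = {--11, -000, 0-00, 00-1, 000-, 01-0, 011-, 10-0, 101-}
Coverage chart:
  m0: -000,0-00,000-
  m1: 00-1,000-
  m3: --11,00-1
  m4: 0-00,01-0
  m6: 01-0,011-
  m7: --11,011-
  m8: -000,10-0
  m10: 10-0,101-
  m11: --11,101-
  m15: --11 ←essential
Essential: --11
Petrick residual → 000-, 01-0, 10-0
Min cover (4 terms): cd + a'b'c' + a'bd' + ab'd'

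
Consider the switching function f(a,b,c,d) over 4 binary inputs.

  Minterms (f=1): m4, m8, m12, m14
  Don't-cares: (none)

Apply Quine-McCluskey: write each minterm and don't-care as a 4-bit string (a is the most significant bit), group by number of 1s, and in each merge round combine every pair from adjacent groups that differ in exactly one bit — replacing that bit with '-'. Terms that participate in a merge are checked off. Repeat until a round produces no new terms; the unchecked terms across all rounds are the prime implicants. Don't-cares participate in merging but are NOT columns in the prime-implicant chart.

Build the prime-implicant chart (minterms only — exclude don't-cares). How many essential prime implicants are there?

3

Round 0: 0100✓ 1000✓ 1100✓ 1110✓
Round 1: -100 1-00 11-0
PIs = {-100, 1-00, 11-0}
Coverage chart:
  m4: -100 ←essential
  m8: 1-00 ←essential
  m12: -100,1-00,11-0
  m14: 11-0 ←essential
Essential: -100, 1-00, 11-0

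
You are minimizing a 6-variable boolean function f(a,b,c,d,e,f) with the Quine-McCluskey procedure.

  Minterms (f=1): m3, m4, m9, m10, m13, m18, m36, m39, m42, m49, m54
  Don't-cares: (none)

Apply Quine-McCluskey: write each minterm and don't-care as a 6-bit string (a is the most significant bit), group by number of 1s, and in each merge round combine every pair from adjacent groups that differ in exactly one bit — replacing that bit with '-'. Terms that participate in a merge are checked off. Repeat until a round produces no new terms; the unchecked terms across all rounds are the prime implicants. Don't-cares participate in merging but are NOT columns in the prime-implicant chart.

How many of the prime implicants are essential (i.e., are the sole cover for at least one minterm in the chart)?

size-2^0 implicants → 000011  000100(✓)  001001(✓)  001010(✓)  001101(✓)  010010  100100(✓)  100111  101010(✓)  110001  110110
size-2^1 implicants → -00100  -01010  001-01
Unchecked terms (primes): -00100, -01010, 000011, 001-01, 010010, 100111, 110001, 110110
Minterm coverage:
  m3 ⊆ 000011 [E]
  m4 ⊆ -00100 [E]
  m9 ⊆ 001-01 [E]
  m10 ⊆ -01010 [E]
  m13 ⊆ 001-01 [E]
  m18 ⊆ 010010 [E]
  m36 ⊆ -00100 [E]
  m39 ⊆ 100111 [E]
  m42 ⊆ -01010 [E]
  m49 ⊆ 110001 [E]
  m54 ⊆ 110110 [E]
E = {-00100, -01010, 000011, 001-01, 010010, 100111, 110001, 110110}

8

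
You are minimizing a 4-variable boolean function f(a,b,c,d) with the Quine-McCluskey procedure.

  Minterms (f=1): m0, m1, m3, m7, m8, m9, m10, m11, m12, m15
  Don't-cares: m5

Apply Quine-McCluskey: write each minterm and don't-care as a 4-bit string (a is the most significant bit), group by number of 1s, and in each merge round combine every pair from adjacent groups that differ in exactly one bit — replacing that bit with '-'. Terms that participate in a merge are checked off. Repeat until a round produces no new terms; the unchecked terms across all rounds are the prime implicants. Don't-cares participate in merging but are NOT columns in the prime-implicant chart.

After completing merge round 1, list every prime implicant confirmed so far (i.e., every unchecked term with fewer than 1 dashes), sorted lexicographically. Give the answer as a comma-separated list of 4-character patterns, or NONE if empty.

[col 0] 0000*, 0001*, 0011*, 0101*, 0111*, 1000*, 1001*, 1010*, 1011*, 1100*, 1111*
[col 1] -000*, -001*, -011*, -111*, 0-01*, 0-11*, 00-1*, 000-*, 01-1*, 1-00, 1-11*, 10-0*, 10-1*, 100-*, 101-*
[col 2] --11, -0-1, -00-, 0--1, 10--
Prime implicants: --11, -0-1, -00-, 0--1, 1-00, 10--

NONE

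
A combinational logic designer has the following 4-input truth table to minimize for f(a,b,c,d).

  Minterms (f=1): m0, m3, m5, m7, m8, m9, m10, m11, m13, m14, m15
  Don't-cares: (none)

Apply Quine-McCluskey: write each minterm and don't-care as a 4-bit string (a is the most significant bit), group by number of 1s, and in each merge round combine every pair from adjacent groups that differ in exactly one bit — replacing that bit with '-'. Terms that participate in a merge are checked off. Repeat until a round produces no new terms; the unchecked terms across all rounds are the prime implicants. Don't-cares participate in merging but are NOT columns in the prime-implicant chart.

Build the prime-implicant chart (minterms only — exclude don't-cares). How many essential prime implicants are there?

4

[col 0] 0000*, 0011*, 0101*, 0111*, 1000*, 1001*, 1010*, 1011*, 1101*, 1110*, 1111*
[col 1] -000, -011*, -101*, -111*, 0-11*, 01-1*, 1-01*, 1-10*, 1-11*, 10-0*, 10-1*, 100-*, 101-*, 11-1*, 111-*
[col 2] --11, -1-1, 1--1, 1-1-, 10--
Prime implicants: --11, -000, -1-1, 1--1, 1-1-, 10--
PI chart (minterm → PIs covering it):
  0 | -000  (sole → essential)
  3 | --11  (sole → essential)
  5 | -1-1  (sole → essential)
  7 | --11,-1-1
  8 | -000,10--
  9 | 1--1,10--
  10 | 1-1-,10--
  11 | --11,1--1,1-1-,10--
  13 | -1-1,1--1
  14 | 1-1-  (sole → essential)
  15 | --11,-1-1,1--1,1-1-
Essential prime implicants: --11, -000, -1-1, 1-1-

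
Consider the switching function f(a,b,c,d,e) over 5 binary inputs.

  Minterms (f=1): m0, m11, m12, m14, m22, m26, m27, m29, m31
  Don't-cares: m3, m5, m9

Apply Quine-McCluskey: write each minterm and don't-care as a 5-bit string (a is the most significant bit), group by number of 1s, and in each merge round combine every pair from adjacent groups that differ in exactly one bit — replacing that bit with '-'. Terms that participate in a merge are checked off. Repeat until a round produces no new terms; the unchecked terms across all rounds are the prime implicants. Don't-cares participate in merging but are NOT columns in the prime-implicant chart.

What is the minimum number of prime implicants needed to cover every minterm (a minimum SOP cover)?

size-2^0 implicants → 00000  00011(✓)  00101  01001(✓)  01011(✓)  01100(✓)  01110(✓)  10110  11010(✓)  11011(✓)  11101(✓)  11111(✓)
size-2^1 implicants → -1011  0-011  010-1  011-0  11-11  1101-  111-1
Unchecked terms (primes): -1011, 0-011, 00000, 00101, 010-1, 011-0, 10110, 11-11, 1101-, 111-1
Minterm coverage:
  m0 ⊆ 00000 [E]
  m11 ⊆ -1011,0-011,010-1
  m12 ⊆ 011-0 [E]
  m14 ⊆ 011-0 [E]
  m22 ⊆ 10110 [E]
  m26 ⊆ 1101- [E]
  m27 ⊆ -1011,11-11,1101-
  m29 ⊆ 111-1 [E]
  m31 ⊆ 11-11,111-1
E = {00000, 011-0, 10110, 1101-, 111-1}
Petrick residual → -1011
Cover = bc'de + a'b'c'd'e' + a'bce' + ab'cde' + abc'd + abce  |cover|=6

6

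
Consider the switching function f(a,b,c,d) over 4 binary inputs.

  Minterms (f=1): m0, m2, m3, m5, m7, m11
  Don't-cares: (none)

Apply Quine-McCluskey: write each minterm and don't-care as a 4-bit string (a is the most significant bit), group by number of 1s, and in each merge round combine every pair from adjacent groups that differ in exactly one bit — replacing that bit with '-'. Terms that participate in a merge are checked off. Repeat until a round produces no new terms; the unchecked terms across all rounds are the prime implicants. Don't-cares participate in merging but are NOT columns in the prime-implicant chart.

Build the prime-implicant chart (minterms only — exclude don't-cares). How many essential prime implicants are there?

[col 0] 0000*, 0010*, 0011*, 0101*, 0111*, 1011*
[col 1] -011, 0-11, 00-0, 001-, 01-1
Prime implicants: -011, 0-11, 00-0, 001-, 01-1
PI chart (minterm → PIs covering it):
  0 | 00-0  (sole → essential)
  2 | 00-0,001-
  3 | -011,0-11,001-
  5 | 01-1  (sole → essential)
  7 | 0-11,01-1
  11 | -011  (sole → essential)
Essential prime implicants: -011, 00-0, 01-1

3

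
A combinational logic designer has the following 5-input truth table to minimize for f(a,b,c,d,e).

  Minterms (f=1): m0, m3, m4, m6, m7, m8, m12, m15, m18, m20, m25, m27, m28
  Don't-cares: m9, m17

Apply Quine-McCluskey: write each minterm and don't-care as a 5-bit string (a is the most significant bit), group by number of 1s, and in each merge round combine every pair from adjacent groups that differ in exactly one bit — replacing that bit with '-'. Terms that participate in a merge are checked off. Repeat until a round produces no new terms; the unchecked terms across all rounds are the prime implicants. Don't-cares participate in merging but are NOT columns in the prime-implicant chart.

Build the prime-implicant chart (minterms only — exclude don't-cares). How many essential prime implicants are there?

size-2^0 implicants → 00000(✓)  00011(✓)  00100(✓)  00110(✓)  00111(✓)  01000(✓)  01001(✓)  01100(✓)  01111(✓)  10001(✓)  10010  10100(✓)  11001(✓)  11011(✓)  11100(✓)
size-2^1 implicants → -0100(✓)  -1001  -1100(✓)  0-000(✓)  0-100(✓)  0-111  00-00(✓)  00-11  001-0  0011-  01-00(✓)  0100-  1-001  1-100(✓)  110-1
size-2^2 implicants → --100  0--00
Unchecked terms (primes): --100, -1001, 0--00, 0-111, 00-11, 001-0, 0011-, 0100-, 1-001, 10010, 110-1
Minterm coverage:
  m0 ⊆ 0--00 [E]
  m3 ⊆ 00-11 [E]
  m4 ⊆ --100,0--00,001-0
  m6 ⊆ 001-0,0011-
  m7 ⊆ 0-111,00-11,0011-
  m8 ⊆ 0--00,0100-
  m12 ⊆ --100,0--00
  m15 ⊆ 0-111 [E]
  m18 ⊆ 10010 [E]
  m20 ⊆ --100 [E]
  m25 ⊆ -1001,1-001,110-1
  m27 ⊆ 110-1 [E]
  m28 ⊆ --100 [E]
E = {--100, 0--00, 0-111, 00-11, 10010, 110-1}

6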